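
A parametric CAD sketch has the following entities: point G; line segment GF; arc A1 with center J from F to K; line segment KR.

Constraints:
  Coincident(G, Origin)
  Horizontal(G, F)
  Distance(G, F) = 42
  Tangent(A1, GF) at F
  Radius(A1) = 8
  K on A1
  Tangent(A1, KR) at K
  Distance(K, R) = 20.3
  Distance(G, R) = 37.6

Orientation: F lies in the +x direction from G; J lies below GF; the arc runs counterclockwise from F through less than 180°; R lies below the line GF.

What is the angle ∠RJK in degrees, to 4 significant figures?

68.49°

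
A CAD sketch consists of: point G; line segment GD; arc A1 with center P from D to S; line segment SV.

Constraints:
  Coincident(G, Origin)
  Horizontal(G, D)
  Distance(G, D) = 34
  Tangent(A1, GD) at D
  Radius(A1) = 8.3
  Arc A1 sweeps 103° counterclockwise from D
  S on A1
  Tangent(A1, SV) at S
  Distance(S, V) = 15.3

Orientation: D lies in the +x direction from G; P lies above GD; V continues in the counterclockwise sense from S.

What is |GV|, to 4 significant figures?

46.07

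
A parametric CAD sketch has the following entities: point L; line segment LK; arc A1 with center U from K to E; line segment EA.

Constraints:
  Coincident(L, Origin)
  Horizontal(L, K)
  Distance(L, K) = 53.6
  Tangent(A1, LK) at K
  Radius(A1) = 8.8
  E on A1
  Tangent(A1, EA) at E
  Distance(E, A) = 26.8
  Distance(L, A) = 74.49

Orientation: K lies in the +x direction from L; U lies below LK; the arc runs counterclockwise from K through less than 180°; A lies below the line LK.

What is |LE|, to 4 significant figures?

49.69

Checks: ∠(UK, KL) = 90.00° ✓; |UK| = 8.800 ✓; |UE| = 8.800 ✓; ∠(UE, EA) = 90.00° ✓; |EA| = 26.80 ✓; |LA| = 74.49 ✓.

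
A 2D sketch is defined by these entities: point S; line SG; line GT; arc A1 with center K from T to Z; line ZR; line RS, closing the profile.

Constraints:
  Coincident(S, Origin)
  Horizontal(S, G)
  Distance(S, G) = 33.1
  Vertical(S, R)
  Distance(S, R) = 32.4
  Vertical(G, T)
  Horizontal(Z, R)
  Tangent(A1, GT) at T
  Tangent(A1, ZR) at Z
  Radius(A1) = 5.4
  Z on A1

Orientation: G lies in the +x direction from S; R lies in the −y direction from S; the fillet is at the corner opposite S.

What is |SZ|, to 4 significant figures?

42.63

S is at the origin; SG is horizontal with |SG| = 33.1 and G on the +x side, so G = (33.10, 0.000). SR is vertical with |SR| = 32.4 and R on the −y side, so R = (0.000, -32.40). The virtual corner opposite S is at (33.10, -32.40). Since A1 is tangent to GT there, KT ⟂ GT and tangency of A1 to ZR means the radius KZ is perpendicular to ZR, with radius 5.4, so the center K sits 5.4 in from both sides at K = (27.70, -27.00). That places the tangent points at T = (33.10, -27.00) on GT and Z = (27.70, -32.40) on ZR. Then |SZ| = |Z − S| = 42.63.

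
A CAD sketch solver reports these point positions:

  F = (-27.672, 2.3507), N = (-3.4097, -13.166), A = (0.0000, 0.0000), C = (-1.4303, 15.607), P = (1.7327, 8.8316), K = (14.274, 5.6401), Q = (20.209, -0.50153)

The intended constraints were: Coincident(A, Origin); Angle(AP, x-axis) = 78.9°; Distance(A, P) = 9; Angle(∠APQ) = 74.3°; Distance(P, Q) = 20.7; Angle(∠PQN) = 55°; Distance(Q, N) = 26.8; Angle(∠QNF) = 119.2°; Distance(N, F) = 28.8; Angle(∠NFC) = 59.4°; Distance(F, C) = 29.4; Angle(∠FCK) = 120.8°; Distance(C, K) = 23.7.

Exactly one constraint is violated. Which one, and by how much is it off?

Distance(C, K) = 23.7 — off by 5.10.

A = (0.00, 0.00) ✓; AP at 78.90° ✓; |AP| = 9.000 ✓; ∠APQ = 74.30° ✓; |PQ| = 20.70 ✓; ∠PQN = 55.00° ✓; |QN| = 26.80 ✓; ∠QNF = 119.2° ✓; |NF| = 28.80 ✓; ∠NFC = 59.40° ✓; |FC| = 29.40 ✓; ∠FCK = 120.8° ✓; |CK| = 18.60 ✗.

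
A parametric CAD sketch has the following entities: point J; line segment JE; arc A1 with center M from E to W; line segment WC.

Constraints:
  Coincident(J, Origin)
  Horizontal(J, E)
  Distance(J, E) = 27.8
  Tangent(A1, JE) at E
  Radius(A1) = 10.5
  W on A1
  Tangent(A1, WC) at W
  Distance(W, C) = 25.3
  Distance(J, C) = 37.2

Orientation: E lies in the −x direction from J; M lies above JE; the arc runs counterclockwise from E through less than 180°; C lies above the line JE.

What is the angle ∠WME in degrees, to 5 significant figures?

83.029°

J is at the origin; JE is horizontal with |JE| = 27.8 and E on the −x side, so E = (-27.800, 0.0000). Tangency of A1 to JE means the radius ME is perpendicular to JE, so M = E + (0, 10.5) = (-27.800, 10.500). Since MW ⟂ WC (tangency), |MC| = √(10.5² + 25.3²) = 27.392 regardless of where W sits on A1. So C lies on both circle(J, 37.2) and circle(M, 27.392); the above-JE intersection is C = (-14.307, 34.339). W is the foot of the tangent from C: W = (-17.378, 9.2257).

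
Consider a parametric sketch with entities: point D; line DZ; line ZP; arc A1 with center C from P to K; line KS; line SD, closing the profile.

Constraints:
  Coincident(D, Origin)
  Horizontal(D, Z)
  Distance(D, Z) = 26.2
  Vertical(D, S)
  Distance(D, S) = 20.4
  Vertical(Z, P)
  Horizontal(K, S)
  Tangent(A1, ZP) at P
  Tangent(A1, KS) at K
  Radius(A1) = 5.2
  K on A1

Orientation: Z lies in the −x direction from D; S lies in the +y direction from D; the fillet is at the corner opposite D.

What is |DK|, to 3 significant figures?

29.3

The virtual corner opposite D is at (-26.2, 20.4). Since A1 is tangent to ZP there, CP ⟂ ZP and tangency of A1 to KS means the radius CK is perpendicular to KS, with radius 5.2, so the center C sits 5.2 in from both sides at C = (-21.0, 15.2). That places the tangent points at P = (-26.2, 15.2) on ZP and K = (-21.0, 20.4) on KS. Then |DK| = |K − D| = 29.3.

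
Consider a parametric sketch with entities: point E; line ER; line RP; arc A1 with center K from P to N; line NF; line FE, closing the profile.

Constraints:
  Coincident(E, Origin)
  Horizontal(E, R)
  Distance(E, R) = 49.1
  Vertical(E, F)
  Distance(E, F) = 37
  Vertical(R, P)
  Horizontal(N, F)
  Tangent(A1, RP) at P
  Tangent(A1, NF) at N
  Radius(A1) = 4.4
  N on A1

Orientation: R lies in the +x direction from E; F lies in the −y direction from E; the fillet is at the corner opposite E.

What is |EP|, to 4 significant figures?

58.94

The virtual corner opposite E is at (49.10, -37.00). Since A1 is tangent to RP there, KP ⟂ RP and tangency of A1 to NF means the radius KN is perpendicular to NF, with radius 4.4, so the center K sits 4.4 in from both sides at K = (44.70, -32.60). That places the tangent points at P = (49.10, -32.60) on RP and N = (44.70, -37.00) on NF. Then |EP| = |P − E| = 58.94.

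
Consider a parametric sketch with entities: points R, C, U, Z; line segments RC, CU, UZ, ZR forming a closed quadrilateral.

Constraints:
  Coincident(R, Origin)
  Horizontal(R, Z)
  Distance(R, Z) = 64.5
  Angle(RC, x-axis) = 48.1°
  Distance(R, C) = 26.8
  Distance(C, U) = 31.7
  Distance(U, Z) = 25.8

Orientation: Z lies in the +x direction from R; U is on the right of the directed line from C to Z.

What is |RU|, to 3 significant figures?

39.1

R is at the origin; R and Z share the same y with |RZ| = 64.5 and Z in +x, so Z = (64.5, 0). RC runs at 48.1° with |RC| = 26.8, so C = (17.9, 19.9). U is determined by |CU| = 31.7 and |UZ| = 25.8 together: it lies at the intersection of circle(C, 31.7) and circle(Z, 25.8). With |CZ| = 50.7, the foot of the radical line on CZ is 28.7 from C and the perpendicular offset is √(31.7² − 28.7²) = 13.5. Taking the right-of-CZ solution: U = (39.0, -3.73).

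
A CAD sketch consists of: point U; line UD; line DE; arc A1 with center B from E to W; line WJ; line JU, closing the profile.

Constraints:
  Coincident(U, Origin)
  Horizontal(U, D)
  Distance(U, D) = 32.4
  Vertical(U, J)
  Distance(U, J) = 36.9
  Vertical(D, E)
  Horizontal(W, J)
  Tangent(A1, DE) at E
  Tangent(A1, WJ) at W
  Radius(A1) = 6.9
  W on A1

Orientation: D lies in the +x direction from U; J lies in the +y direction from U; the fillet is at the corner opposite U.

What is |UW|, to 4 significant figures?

44.85

U is at the origin; UD is horizontal with |UD| = 32.4 and D on the +x side, so D = (32.40, 0.000). UJ is vertical with |UJ| = 36.9 and J on the +y side, so J = (0.000, 36.90). The virtual corner opposite U is at (32.40, 36.90). A1 meets DE tangentially, so BE is at right angles to DE and tangency of A1 to WJ means the radius BW is perpendicular to WJ, with radius 6.9, so the center B sits 6.9 in from both sides at B = (25.50, 30.00). That places the tangent points at E = (32.40, 30.00) on DE and W = (25.50, 36.90) on WJ. Then |UW| = |W − U| = 44.85.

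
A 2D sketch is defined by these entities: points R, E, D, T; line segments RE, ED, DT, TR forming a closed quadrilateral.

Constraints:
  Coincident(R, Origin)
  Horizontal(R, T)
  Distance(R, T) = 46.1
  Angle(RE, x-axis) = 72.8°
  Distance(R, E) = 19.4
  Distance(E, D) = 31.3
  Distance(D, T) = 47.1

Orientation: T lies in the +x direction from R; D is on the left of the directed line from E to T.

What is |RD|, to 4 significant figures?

49.76

R is at the origin; RT is horizontal with |RT| = 46.1 and T in +x, so T = (46.1, 0). RE runs at 72.8° with |RE| = 19.4, so E = (5.737, 18.53). D is determined by |ED| = 31.3 and |DT| = 47.1 together: it lies at the intersection of circle(E, 31.3) and circle(T, 47.1). With |ET| = 44.41, the foot of the radical line on ET is 8.262 from E and the perpendicular offset is √(31.3² − 8.262²) = 30.19. Taking the left-of-ET solution: D = (25.84, 42.52).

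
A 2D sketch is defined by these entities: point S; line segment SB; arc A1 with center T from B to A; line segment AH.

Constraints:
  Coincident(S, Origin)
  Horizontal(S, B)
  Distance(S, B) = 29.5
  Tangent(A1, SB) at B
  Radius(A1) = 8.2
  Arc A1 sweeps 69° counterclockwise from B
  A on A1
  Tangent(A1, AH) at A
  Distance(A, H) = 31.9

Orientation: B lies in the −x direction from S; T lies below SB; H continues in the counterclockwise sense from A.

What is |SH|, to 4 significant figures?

59.91

S is at the origin; SB is horizontal with |SB| = 29.5 and B on the −x side, so B = (-29.50, 0.000). Tangency of A1 to SB means the radius TB is perpendicular to SB, so T = B + (0, -8.2) = (-29.50, -8.200). On A1, B sits at bearing 90° from T; a 69° counterclockwise sweep puts A at bearing 159°, so A = T + 8.2·(cos 159°, sin 159°) = (-37.16, -5.261). Tangency of A1 to AH means the radius TA is perpendicular to AH, so AH runs along (−sin 159°, cos 159°); with |AH| = 31.9, H = (-48.59, -35.04). Then |SH| = |H − S| = 59.91.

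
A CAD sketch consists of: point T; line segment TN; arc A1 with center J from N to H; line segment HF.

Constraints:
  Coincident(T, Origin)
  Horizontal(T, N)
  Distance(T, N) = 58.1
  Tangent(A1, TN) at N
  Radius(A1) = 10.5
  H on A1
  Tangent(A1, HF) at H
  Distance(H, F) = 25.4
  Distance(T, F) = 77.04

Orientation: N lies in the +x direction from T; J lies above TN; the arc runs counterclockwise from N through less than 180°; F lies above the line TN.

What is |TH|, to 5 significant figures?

69.431

T is at the origin; T and N share the same y with |TN| = 58.1 and N on the +x side, so N = (58.100, 0.0000). Since A1 is tangent to TN there, JN ⟂ TN, so J = N + (0, 10.5) = (58.100, 10.500). Since JH ⟂ HF (tangency), |JF| = √(10.5² + 25.4²) = 27.485 regardless of where H sits on A1. So F lies on both circle(T, 77.04) and circle(J, 27.485); the above-TN intersection is F = (68.047, 36.122). H is the foot of the tangent from F: H = (68.598, 10.728).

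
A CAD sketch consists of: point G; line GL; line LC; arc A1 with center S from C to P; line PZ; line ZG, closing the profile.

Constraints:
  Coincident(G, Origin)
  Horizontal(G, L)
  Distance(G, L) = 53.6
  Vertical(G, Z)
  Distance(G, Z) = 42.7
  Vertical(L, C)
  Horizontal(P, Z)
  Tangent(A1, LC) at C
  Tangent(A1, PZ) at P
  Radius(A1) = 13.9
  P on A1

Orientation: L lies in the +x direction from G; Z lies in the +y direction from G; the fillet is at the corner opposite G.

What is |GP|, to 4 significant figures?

58.30

G is at the origin; GL is horizontal with |GL| = 53.6 and L on the +x side, so L = (53.60, 0.000). GZ is vertical with |GZ| = 42.7 and Z on the +y side, so Z = (0.000, 42.70). The virtual corner opposite G is at (53.60, 42.70). The tangent condition forces SC to be normal to LC and tangency of A1 to PZ means the radius SP is perpendicular to PZ, with radius 13.9, so the center S sits 13.9 in from both sides at S = (39.70, 28.80). That places the tangent points at C = (53.60, 28.80) on LC and P = (39.70, 42.70) on PZ. Then |GP| = |P − G| = 58.30.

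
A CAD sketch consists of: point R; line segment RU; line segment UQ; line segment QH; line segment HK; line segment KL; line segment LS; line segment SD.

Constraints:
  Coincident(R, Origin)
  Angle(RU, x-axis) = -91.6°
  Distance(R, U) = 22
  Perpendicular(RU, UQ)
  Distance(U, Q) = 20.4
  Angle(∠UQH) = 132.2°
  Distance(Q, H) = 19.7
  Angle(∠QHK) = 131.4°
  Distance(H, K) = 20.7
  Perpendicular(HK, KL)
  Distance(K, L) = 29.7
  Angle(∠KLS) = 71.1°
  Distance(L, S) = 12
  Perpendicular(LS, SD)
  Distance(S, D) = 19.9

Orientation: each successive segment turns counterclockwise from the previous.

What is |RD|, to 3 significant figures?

26.0

R is at the origin; RU runs at -91.6° with length 22.0, so U = (-0.614, -22.0). RU ⟂ UQ, so UQ runs at -1.60°; with |UQ| = 20.4, Q = (19.8, -22.6). ∠UQH = 132.2° gives QH at 46.2° from the x-axis; with |QH| = 19.7, H = (33.4, -8.34). ∠QHK = 131.4° gives HK at 94.8° from the x-axis; with |HK| = 20.7, K = (31.7, 12.3). HK is perpendicular to KL, so KL runs at -175°; with |KL| = 29.7, L = (2.09, 9.80). ∠KLS = 71.1° gives LS at -66.3° from the x-axis; with |LS| = 12.0, S = (6.91, -1.19). The perpendicularity gives SD at right angles to LS, so SD runs at 23.7°; with |SD| = 19.9, D = (25.1, 6.81). Then |RD| = |D − R| = 26.0.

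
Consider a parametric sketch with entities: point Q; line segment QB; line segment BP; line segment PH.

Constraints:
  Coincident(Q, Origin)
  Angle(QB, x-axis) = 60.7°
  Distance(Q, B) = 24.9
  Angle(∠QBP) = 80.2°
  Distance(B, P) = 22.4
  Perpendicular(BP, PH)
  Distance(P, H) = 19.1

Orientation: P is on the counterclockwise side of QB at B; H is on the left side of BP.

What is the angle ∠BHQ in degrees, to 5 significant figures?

57.118°

Q is at the origin; QB runs at 60.7° with length 24.9, so B = 24.9·(cos 60.7°, sin 60.7°) = (12.186, 21.715). ∠QBP = 80.2°, so BP runs at 60.7° + (180° − 80.2°) = 160.50° from the x-axis; with |BP| = 22.4, P = B + 22.4·(cos 160.50°, sin 160.50°) = (-8.9295, 29.192). BP is perpendicular to PH; with |PH| = 19.1 on the left of BP, H = P + 19.1·(-0.33381, -0.94264) = (-15.305, 11.187). Then cos ∠BHQ = HB·HQ / (|HB||HQ|), giving 57.118°.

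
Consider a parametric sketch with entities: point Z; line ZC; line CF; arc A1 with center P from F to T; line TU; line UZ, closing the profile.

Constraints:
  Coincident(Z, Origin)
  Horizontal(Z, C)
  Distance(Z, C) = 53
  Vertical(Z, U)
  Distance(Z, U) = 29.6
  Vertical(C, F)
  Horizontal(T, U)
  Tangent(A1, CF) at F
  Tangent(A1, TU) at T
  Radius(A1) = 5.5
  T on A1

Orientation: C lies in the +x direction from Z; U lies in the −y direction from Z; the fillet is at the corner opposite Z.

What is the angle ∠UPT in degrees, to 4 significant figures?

83.40°

Z is at the origin; Z and C share the same y with |ZC| = 53.0 and C on the +x side, so C = (53.00, 0.000). ZU is vertical with |ZU| = 29.6 and U on the −y side, so U = (0.000, -29.60). The virtual corner opposite Z is at (53.00, -29.60). The tangent condition forces PF to be normal to CF and tangency of A1 to TU means the radius PT is perpendicular to TU, with radius 5.5, so the center P sits 5.5 in from both sides at P = (47.50, -24.10). That places the tangent points at F = (53.00, -24.10) on CF and T = (47.50, -29.60) on TU. Then cos ∠UPT = PU·PT / (|PU||PT|), giving 83.40°.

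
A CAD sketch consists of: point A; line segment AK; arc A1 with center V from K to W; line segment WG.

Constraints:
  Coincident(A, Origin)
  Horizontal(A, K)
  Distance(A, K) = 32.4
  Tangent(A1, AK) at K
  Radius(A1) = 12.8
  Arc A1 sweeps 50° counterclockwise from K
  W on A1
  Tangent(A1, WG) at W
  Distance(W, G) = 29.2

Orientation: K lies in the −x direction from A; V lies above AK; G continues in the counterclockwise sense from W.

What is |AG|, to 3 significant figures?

27.2

On A1, K sits at bearing -90° from V; a 50° counterclockwise sweep puts W at bearing -40°, so W = V + 12.8·(cos -40°, sin -40°) = (-22.6, 4.57). Since A1 is tangent to WG there, VW ⟂ WG, so WG runs along (−sin -40°, cos -40°); with |WG| = 29.2, G = (-3.83, 26.9). Then |AG| = |G − A| = 27.2.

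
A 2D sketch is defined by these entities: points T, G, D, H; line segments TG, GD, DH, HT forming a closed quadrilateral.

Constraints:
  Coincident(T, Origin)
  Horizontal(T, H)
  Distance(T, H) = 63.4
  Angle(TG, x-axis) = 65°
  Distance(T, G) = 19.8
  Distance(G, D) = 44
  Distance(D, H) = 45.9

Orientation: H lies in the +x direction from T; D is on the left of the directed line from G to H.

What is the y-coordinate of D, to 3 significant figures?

42.1

T is at the origin; T and H share the same y with |TH| = 63.4 and H in +x, so H = (63.4, 0). TG runs at 65.0° with |TG| = 19.8, so G = (8.37, 17.9). D is determined by |GD| = 44.0 and |DH| = 45.9 together: it lies at the intersection of circle(G, 44.0) and circle(H, 45.9). With |GH| = 57.9, the foot of the radical line on GH is 27.5 from G and the perpendicular offset is √(44.0² − 27.5²) = 34.4. Taking the left-of-GH solution: D = (45.1, 42.1).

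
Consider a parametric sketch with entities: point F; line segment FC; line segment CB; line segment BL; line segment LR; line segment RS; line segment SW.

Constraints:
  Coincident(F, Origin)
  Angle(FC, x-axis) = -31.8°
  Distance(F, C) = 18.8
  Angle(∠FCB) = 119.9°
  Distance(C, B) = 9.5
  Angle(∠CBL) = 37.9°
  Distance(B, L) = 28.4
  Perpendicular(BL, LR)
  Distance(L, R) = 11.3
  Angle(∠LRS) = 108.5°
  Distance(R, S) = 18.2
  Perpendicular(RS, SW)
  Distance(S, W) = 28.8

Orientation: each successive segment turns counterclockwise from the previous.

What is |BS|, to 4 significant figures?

20.39

BL ⟂ LR, so LR runs at -99.60°; with |LR| = 11.3, R = (-5.544, -11.81). ∠LRS = 108.5° gives RS at -28.10° from the x-axis; with |RS| = 18.2, S = (10.51, -20.38). Then |BS| = |S − B| = 20.39.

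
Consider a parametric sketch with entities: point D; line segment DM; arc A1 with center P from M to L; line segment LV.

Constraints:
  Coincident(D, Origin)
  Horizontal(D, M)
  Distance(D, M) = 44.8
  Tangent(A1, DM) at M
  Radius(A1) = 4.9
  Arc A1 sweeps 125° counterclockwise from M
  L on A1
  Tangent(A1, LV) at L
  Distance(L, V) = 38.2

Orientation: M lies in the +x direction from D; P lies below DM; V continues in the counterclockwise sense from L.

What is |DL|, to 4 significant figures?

41.51

D is at the origin; DM is horizontal with |DM| = 44.8 and M on the +x side, so M = (44.80, 0.000). Since A1 is tangent to DM there, PM ⟂ DM, so P = M + (0, -4.9) = (44.80, -4.900). On A1, M sits at bearing 90° from P; a 125° counterclockwise sweep puts L at bearing 215°, so L = P + 4.9·(cos 215°, sin 215°) = (40.79, -7.711). Then |DL| = |L − D| = 41.51.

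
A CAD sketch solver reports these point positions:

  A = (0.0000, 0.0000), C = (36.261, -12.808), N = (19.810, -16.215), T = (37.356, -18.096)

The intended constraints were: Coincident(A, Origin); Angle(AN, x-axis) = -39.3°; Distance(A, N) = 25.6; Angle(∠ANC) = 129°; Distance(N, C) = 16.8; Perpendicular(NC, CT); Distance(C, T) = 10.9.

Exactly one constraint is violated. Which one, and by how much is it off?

Distance(C, T) = 10.9 — off by 5.50.

A = (0.00, 0.00) ✓; AN at -39.30° ✓; |AN| = 25.60 ✓; ∠ANC = 129.0° ✓; |NC| = 16.80 ✓; ∠(NC, CT) = 90.00° ✓; |CT| = 5.400 ✗.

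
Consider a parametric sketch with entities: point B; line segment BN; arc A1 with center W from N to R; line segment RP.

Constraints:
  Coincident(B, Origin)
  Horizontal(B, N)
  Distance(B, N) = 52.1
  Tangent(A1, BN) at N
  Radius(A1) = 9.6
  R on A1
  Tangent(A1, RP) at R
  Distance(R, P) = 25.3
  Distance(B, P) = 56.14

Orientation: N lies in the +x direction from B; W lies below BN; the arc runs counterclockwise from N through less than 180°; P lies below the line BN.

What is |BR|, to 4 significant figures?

43.68

B is at the origin; BN is horizontal with |BN| = 52.1 and N on the +x side, so N = (52.10, 0.000). Since A1 is tangent to BN there, WN ⟂ BN, so W = N + (0, -9.6) = (52.10, -9.600). Since WR ⟂ RP (tangency), |WP| = √(9.6² + 25.3²) = 27.06 regardless of where R sits on A1. So P lies on both circle(B, 56.14) and circle(W, 27.06); the below-BN intersection is P = (43.65, -35.31). R is the foot of the tangent from P: R = (42.51, -10.03).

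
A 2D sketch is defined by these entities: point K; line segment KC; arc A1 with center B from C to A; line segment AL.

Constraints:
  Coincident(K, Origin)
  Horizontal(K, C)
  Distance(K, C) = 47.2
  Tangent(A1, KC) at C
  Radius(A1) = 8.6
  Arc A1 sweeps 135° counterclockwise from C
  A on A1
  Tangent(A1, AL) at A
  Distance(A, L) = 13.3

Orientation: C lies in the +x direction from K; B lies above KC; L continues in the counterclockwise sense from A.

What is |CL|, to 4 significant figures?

24.31

K is at the origin; KC is horizontal with |KC| = 47.2 and C on the +x side, so C = (47.20, 0.000). Tangency of A1 to KC means the radius BC is perpendicular to KC, so B = C + (0, 8.6) = (47.20, 8.600). On A1, C sits at bearing -90° from B; a 135° counterclockwise sweep puts A at bearing 45°, so A = B + 8.6·(cos 45°, sin 45°) = (53.28, 14.68). A1 meets AL tangentially, so BA is at right angles to AL, so AL runs along (−sin 45°, cos 45°); with |AL| = 13.3, L = (43.88, 24.09). Then |CL| = |L − C| = 24.31.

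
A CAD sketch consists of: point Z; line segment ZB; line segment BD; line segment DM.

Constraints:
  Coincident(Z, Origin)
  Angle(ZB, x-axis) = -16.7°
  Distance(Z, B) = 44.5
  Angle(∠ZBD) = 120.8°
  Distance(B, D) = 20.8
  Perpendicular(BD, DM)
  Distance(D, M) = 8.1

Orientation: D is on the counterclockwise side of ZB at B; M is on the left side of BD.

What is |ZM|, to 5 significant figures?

52.983

Z is at the origin; ZB runs at -16.7° with length 44.5, so B = 44.5·(cos -16.7°, sin -16.7°) = (42.623, -12.788). ∠ZBD = 120.8°, so BD runs at -16.7° + (180° − 120.8°) = 42.500° from the x-axis; with |BD| = 20.8, D = B + 20.8·(cos 42.500°, sin 42.500°) = (57.958, 1.2647). BD is perpendicular to DM; with |DM| = 8.1 on the left of BD, M = D + 8.1·(-0.67559, 0.73728) = (52.486, 7.2367). Then |ZM| = |M − Z| = 52.983.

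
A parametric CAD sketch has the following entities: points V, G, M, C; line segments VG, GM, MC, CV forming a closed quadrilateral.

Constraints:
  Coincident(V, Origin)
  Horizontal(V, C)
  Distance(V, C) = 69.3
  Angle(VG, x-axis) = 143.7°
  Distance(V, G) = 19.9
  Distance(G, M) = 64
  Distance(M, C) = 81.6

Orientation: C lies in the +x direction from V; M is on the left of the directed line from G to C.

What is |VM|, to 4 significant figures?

67.78

V is at the origin; V and C share the same y with |VC| = 69.3 and C in +x, so C = (69.3, 0). VG runs at 143.7° with |VG| = 19.9, so G = (-16.04, 11.78). M is determined by |GM| = 64.0 and |MC| = 81.6 together: it lies at the intersection of circle(G, 64.0) and circle(C, 81.6). With |GC| = 86.15, the foot of the radical line on GC is 28.20 from G and the perpendicular offset is √(64.0² − 28.20²) = 57.45. Taking the left-of-GC solution: M = (19.75, 64.84).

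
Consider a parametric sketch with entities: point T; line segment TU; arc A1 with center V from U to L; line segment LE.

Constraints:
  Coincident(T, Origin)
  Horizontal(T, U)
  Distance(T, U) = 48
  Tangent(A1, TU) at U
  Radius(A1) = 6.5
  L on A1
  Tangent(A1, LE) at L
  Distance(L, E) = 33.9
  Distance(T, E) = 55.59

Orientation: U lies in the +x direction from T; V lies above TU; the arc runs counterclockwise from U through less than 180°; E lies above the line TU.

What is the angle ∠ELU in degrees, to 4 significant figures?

121.9°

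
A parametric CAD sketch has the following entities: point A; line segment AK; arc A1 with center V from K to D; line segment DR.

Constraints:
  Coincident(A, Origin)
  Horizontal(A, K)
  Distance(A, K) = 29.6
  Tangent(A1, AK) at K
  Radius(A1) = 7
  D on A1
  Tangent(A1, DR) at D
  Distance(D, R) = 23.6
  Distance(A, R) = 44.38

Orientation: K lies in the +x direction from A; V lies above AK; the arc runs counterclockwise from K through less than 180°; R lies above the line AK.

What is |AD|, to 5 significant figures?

37.416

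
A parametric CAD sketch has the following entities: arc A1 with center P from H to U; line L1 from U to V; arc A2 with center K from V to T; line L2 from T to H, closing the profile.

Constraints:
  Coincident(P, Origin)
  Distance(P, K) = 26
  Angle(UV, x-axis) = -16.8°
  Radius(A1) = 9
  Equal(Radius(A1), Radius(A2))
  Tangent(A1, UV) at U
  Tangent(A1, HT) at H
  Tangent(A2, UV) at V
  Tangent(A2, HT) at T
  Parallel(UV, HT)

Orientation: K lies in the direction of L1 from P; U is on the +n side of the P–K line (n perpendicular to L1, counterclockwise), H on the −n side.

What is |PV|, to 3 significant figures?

27.5

Tangency of A1 to both parallel lines with radius 9.0 puts U and H at P ± 9.0·n: U = (2.60, 8.62), H = (-2.60, -8.62). Equal radii place V and T the same way about K: V = K + 9.0·n = (27.5, 1.10), T = K − 9.0·n = (22.3, -16.1). Then |PV| = |V − P| = 27.5.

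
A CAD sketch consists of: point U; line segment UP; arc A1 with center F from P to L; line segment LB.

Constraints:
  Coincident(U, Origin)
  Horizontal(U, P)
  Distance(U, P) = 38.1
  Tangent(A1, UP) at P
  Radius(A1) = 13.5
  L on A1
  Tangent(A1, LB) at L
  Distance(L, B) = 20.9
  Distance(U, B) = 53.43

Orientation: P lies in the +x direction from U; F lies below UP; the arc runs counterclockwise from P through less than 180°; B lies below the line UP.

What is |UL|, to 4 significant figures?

33.44

U is at the origin; UP is horizontal with |UP| = 38.1 and P on the +x side, so P = (38.10, 0.000). A1 meets UP tangentially, so FP is at right angles to UP, so F = P + (0, -13.5) = (38.10, -13.50). Since FL ⟂ LB (tangency), |FB| = √(13.5² + 20.9²) = 24.88 regardless of where L sits on A1. So B lies on both circle(U, 53.43) and circle(F, 24.88); the below-UP intersection is B = (37.19, -38.36). L is the foot of the tangent from B: L = (26.50, -20.40).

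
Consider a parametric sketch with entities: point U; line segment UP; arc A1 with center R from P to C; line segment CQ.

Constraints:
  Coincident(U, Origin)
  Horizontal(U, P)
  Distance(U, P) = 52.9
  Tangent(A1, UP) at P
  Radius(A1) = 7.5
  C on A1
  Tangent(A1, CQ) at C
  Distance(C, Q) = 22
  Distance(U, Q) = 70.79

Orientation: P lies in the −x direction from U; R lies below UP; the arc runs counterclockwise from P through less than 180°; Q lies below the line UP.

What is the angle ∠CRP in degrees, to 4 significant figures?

76.30°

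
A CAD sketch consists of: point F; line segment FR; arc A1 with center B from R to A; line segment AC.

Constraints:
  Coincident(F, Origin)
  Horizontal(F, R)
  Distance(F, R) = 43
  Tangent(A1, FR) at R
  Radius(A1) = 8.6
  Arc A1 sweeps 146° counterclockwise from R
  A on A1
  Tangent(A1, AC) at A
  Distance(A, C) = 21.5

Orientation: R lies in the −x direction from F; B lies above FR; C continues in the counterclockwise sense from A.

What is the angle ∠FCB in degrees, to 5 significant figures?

29.446°

On A1, R sits at bearing -90° from B; a 146° counterclockwise sweep puts A at bearing 56°, so A = B + 8.6·(cos 56°, sin 56°) = (-38.191, 15.730). Since A1 is tangent to AC there, BA ⟂ AC, so AC runs along (−sin 56°, cos 56°); with |AC| = 21.5, C = (-56.015, 27.752). Then cos ∠FCB = CF·CB / (|CF||CB|), giving 29.446°.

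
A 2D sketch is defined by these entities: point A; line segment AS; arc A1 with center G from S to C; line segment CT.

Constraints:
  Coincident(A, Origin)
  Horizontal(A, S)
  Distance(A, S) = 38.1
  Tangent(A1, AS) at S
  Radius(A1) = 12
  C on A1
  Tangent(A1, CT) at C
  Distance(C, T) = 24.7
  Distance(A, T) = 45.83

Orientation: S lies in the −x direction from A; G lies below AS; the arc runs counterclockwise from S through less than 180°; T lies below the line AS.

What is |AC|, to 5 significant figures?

50.485

A is at the origin; AS is horizontal with |AS| = 38.1 and S on the −x side, so S = (-38.100, 0.0000). Since A1 is tangent to AS there, GS ⟂ AS, so G = S + (0, -12) = (-38.100, -12.000). Since GC ⟂ CT (tangency), |GT| = √(12.0² + 24.7²) = 27.461 regardless of where C sits on A1. So T lies on both circle(A, 45.83) and circle(G, 27.461); the below-AS intersection is T = (-26.927, -37.085). C is the foot of the tangent from T: C = (-45.826, -21.182).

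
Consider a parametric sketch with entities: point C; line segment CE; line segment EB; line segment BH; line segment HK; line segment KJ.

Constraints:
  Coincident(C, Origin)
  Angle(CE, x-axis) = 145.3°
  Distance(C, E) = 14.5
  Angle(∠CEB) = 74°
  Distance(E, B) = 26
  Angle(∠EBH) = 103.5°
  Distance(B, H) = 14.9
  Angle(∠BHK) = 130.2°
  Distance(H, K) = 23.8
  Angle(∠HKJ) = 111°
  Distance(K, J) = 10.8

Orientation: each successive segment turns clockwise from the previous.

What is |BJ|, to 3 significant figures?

37.3

∠BHK = 130.2° gives HK at -87.0° from the x-axis; with |HK| = 23.8, K = (21.3, -8.05). ∠HKJ = 111.0° gives KJ at -156° from the x-axis; with |KJ| = 10.8, J = (11.4, -12.4). Then |BJ| = |J − B| = 37.3.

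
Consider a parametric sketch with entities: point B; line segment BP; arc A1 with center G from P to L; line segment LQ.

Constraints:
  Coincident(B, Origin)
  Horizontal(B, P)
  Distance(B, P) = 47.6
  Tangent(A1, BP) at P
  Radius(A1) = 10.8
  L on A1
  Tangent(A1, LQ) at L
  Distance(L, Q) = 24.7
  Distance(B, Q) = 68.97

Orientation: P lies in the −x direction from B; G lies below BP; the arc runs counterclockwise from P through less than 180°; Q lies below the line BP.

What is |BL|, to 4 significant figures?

59.30

Checks: |GL| = 10.80 ✓; ∠(GL, LQ) = 90.00° ✓; |LQ| = 24.70 ✓; |BQ| = 68.97 ✓.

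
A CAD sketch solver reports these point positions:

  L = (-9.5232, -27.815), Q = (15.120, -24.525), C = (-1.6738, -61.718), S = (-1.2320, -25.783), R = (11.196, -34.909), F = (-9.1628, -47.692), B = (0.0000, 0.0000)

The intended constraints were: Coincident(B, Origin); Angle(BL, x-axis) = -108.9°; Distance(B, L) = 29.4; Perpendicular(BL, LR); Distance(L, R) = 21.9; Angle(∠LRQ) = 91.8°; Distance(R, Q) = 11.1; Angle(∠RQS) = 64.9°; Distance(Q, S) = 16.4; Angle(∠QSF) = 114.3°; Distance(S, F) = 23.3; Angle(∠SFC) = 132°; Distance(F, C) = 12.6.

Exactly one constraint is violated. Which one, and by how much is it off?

Distance(F, C) = 12.6 — off by 3.30.

B = (0.00, 0.00) ✓; BL at -108.9° ✓; |BL| = 29.40 ✓; ∠(BL, LR) = 90.00° ✓; |LR| = 21.90 ✓; ∠LRQ = 91.80° ✓; |RQ| = 11.10 ✓; ∠RQS = 64.90° ✓; |QS| = 16.40 ✓; ∠QSF = 114.3° ✓; |SF| = 23.30 ✓; ∠SFC = 132.0° ✓; |FC| = 15.90 ✗.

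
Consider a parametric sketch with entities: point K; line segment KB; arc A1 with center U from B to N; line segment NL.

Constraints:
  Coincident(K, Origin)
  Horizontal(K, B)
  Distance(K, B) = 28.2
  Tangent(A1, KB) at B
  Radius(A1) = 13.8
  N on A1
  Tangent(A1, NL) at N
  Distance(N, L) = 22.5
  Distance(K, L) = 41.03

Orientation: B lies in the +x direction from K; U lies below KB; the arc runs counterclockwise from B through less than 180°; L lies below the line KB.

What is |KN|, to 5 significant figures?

20.923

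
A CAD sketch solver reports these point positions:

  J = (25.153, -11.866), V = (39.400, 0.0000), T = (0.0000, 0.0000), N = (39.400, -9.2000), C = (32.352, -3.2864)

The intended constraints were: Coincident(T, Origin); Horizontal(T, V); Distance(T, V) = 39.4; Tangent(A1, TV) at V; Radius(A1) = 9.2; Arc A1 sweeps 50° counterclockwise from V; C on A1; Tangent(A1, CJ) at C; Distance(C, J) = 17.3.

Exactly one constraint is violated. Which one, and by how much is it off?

Distance(C, J) = 17.3 — off by 6.10.

T = (0.00, 0.00) ✓; T.y = 0.00, V.y = 0.00 ✓; |TV| = 39.40 ✓; ∠(NV, VT) = 90.00° ✓; |NV| = 9.200 ✓; bearing(N→C) − bearing(N→V) = 50.00° ✓; |NC| = 9.200 ✓; ∠(NC, CJ) = 90.00° ✓; |CJ| = 11.20 ✗.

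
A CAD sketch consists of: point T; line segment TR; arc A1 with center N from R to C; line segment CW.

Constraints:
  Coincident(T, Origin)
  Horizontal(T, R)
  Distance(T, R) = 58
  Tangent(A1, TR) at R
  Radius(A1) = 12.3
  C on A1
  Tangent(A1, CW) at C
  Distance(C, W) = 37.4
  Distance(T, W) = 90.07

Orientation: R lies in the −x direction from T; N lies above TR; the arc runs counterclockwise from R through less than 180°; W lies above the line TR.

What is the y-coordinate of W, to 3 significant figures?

46.8

T is at the origin; TR is horizontal with |TR| = 58.0 and R on the −x side, so R = (-58.0, 0.00). A1 meets TR tangentially, so NR is at right angles to TR, so N = R + (0, 12.3) = (-58.0, 12.3). Since NC ⟂ CW (tangency), |NW| = √(12.3² + 37.4²) = 39.4 regardless of where C sits on A1. So W lies on both circle(T, 90.07) and circle(N, 39.4); the above-TR intersection is W = (-77.0, 46.8). C is the foot of the tangent from W: C = (-49.6, 21.3).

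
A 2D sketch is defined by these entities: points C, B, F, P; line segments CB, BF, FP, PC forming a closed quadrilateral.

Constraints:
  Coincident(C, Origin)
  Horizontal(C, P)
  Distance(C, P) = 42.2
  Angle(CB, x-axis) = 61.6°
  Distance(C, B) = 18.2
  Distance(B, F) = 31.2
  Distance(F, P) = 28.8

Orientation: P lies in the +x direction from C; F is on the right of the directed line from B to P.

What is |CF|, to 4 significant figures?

22.09

Checks: |BF| = 31.20 ✓; |FP| = 28.80 ✓.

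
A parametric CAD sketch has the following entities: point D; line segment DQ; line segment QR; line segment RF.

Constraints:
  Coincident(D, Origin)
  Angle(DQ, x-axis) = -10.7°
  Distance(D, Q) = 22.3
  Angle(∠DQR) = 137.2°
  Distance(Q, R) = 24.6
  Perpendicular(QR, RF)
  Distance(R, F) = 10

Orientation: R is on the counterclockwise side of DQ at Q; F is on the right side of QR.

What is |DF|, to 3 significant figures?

48.1

D is at the origin; DQ runs at -10.7° with length 22.3, so Q = 22.3·(cos -10.7°, sin -10.7°) = (21.9, -4.14). ∠DQR = 137.2°, so QR runs at -10.7° + (180° − 137.2°) = 32.1° from the x-axis; with |QR| = 24.6, R = Q + 24.6·(cos 32.1°, sin 32.1°) = (42.8, 8.93). The perpendicularity gives RF at right angles to QR; with |RF| = 10.0 on the right of QR, F = R + 10.0·(0.531, -0.847) = (48.1, 0.461). Then |DF| = |F − D| = 48.1.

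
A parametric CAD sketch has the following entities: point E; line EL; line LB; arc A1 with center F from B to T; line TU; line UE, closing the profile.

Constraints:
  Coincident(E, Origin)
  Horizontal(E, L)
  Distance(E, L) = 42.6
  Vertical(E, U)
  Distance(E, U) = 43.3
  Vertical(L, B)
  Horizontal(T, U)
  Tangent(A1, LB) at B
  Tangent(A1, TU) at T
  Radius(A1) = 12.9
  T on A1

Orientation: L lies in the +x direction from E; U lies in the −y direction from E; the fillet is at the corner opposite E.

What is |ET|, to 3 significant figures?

52.5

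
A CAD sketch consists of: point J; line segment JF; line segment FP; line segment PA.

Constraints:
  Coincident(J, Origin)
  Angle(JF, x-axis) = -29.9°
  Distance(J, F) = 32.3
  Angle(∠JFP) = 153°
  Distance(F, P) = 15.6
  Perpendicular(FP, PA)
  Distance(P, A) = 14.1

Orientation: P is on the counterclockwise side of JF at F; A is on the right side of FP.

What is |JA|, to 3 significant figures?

52.9

J is at the origin; JF runs at -29.9° with length 32.3, so F = 32.3·(cos -29.9°, sin -29.9°) = (28.0, -16.1). ∠JFP = 153.0°, so FP runs at -29.9° + (180° − 153.0°) = -2.90° from the x-axis; with |FP| = 15.6, P = F + 15.6·(cos -2.90°, sin -2.90°) = (43.6, -16.9). FP is perpendicular to PA; with |PA| = 14.1 on the right of FP, A = P + 14.1·(-0.0506, -0.999) = (42.9, -31.0). Then |JA| = |A − J| = 52.9.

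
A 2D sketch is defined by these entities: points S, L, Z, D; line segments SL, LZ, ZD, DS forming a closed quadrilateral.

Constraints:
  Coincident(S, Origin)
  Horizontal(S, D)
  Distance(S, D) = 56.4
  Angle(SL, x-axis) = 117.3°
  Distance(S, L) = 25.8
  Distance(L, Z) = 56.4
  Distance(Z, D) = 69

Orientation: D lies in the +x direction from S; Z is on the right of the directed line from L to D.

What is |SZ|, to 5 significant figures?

33.227

Checks: |LZ| = 56.40 ✓; |ZD| = 69.00 ✓.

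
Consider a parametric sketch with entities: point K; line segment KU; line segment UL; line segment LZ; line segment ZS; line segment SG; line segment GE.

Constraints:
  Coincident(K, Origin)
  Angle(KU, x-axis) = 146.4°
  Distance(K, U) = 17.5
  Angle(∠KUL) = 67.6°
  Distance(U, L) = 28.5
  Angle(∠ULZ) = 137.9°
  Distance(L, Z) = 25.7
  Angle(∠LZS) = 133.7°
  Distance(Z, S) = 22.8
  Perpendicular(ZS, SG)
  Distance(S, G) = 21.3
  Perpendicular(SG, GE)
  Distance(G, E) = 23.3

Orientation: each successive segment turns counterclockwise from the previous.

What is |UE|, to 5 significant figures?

31.463

K is at the origin; KU runs at 146.4° with length 17.5, so U = (-14.576, 9.6844). ∠KUL = 67.6° gives UL at -101.20° from the x-axis; with |UL| = 28.5, L = (-20.112, -18.273). ∠ULZ = 137.9° gives LZ at -59.100° from the x-axis; with |LZ| = 25.7, Z = (-6.9138, -40.325). ∠LZS = 133.7° gives ZS at -12.800° from the x-axis; with |ZS| = 22.8, S = (15.320, -45.376). ZS is perpendicular to SG, so SG runs at 77.200°; with |SG| = 21.3, G = (20.039, -24.606). The perpendicularity gives GE at right angles to SG, so GE runs at 167.20°; with |GE| = 23.3, E = (-2.6824, -19.444). Then |UE| = |E − U| = 31.463.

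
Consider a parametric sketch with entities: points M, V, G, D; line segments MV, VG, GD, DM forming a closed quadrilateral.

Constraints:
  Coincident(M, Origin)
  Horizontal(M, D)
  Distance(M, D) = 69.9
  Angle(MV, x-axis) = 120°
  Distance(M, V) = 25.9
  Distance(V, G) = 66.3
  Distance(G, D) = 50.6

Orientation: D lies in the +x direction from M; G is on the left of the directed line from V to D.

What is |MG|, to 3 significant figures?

67.3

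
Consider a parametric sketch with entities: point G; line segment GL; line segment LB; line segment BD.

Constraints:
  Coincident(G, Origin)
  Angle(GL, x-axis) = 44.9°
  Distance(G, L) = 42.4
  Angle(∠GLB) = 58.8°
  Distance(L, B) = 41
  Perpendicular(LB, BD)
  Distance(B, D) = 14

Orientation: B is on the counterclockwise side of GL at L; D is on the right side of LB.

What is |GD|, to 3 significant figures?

53.8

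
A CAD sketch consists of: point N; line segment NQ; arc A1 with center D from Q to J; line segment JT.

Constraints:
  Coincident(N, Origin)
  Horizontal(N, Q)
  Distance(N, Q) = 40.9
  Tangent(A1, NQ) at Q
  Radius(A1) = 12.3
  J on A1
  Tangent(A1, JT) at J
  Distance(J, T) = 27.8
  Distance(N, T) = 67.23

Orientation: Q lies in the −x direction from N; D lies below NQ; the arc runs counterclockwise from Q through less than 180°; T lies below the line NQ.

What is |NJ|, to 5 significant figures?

54.478

N is at the origin; N and Q share the same y with |NQ| = 40.9 and Q on the −x side, so Q = (-40.900, 0.0000). Tangency of A1 to NQ means the radius DQ is perpendicular to NQ, so D = Q + (0, -12.3) = (-40.900, -12.300). Since DJ ⟂ JT (tangency), |DT| = √(12.3² + 27.8²) = 30.400 regardless of where J sits on A1. So T lies on both circle(N, 67.23) and circle(D, 30.400); the below-NQ intersection is T = (-54.361, -39.557). J is the foot of the tangent from T: J = (-53.189, -11.781).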